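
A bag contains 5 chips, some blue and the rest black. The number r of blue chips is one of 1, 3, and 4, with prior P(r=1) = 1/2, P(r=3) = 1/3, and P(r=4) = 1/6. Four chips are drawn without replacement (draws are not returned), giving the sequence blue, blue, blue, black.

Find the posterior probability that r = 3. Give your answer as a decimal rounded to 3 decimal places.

Compute the likelihood of the observed sequence for each case: P(data | r = 1) = (1/5)(0/4) = 0; P(data | r = 3) = (3/5)(2/4)(1/3)(2/2) = 1/10; P(data | r = 4) = (4/5)(3/4)(2/3)(1/2) = 1/5.
The prior-weighted likelihoods are 1/2 · 0 = 0, 1/3 · 1/10 = 1/30, 1/6 · 1/5 = 1/30; these sum to 1/15.
By Bayes' rule, P(r = 3 | data) = (1/30) / (1/15) = 1/2.

0.500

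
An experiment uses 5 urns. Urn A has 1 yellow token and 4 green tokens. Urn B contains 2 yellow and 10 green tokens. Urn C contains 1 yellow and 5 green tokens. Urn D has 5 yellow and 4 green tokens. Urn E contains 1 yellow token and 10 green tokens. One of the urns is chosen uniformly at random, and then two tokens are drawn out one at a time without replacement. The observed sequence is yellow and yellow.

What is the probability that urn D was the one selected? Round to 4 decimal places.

0.9483

The likelihood of the observed sequence under each hypothesis: P(data | urn A) = (1/5)(0/4) = 0; P(data | urn B) = (2/12)(1/11) = 1/66; P(data | urn C) = (1/6)(0/5) = 0; P(data | urn D) = (5/9)(4/8) = 5/18; P(data | urn E) = (1/11)(0/10) = 0.
Weighting by the prior gives 1/5 · 0 = 0, 1/5 · 1/66 = 1/330, 1/5 · 0 = 0, 1/5 · 5/18 = 1/18, 1/5 · 0 = 0; summing to 29/495.
Therefore the posterior P(urn D | data) = (1/18) / (29/495) = 55/58.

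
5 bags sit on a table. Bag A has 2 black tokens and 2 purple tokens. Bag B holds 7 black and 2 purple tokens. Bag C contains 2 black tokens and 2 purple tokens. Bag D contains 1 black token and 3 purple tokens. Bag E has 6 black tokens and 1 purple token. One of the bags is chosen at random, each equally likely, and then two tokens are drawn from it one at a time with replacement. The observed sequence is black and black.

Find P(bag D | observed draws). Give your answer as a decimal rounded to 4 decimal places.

0.0329

For each hypothesis, P(data | H) works out to: P(data | bag A) = (2/4)(2/4) = 0.25; P(data | bag B) = (7/9)(7/9) = 0.60494; P(data | bag C) = (2/4)(2/4) = 0.25; P(data | bag D) = (1/4)(1/4) = 0.0625; P(data | bag E) = (6/7)(6/7) = 0.73469.
Weighting by the prior gives 1/5 · 0.25 = 0.05, 1/5 · 0.60494 = 0.12099, 1/5 · 0.25 = 0.05, 1/5 · 0.0625 = 0.0125, 1/5 · 0.73469 = 0.14694; with total 0.38043.
So P(bag D | data) = (0.0125) / (0.38043) = 0.032858.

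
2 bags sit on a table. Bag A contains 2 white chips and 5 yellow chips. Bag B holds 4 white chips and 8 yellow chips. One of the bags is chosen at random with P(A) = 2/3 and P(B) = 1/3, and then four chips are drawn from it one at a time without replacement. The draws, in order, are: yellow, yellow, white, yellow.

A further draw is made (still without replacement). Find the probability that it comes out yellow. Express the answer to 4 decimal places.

For each hypothesis, P(data | H) works out to: P(data | bag A) = (5/7)(4/6)(2/5)(3/4) = 0.14286; P(data | bag B) = (8/12)(7/11)(4/10)(6/9) = 0.11313.
Weighting by the prior gives 2/3 · 0.14286 = 0.095238, 1/3 · 0.11313 = 0.03771; these sum to 0.13295.
Normalising, the posterior is P(bag A | data) = 0.71635, P(bag B | data) = 0.28365.
The predictive probability is P(yellow next | data) = (2/3)(0.71635) + (5/8)(0.28365) = 0.65485.

0.6548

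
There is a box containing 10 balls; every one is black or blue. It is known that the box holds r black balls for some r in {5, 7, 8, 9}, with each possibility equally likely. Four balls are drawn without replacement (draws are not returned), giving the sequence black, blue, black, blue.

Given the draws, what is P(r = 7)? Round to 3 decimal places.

Compute the likelihood of the observed sequence for each case: P(data | r = 5) = (5/10)(5/9)(4/8)(4/7) = 0.079365; P(data | r = 7) = (7/10)(3/9)(6/8)(2/7) = 0.05; P(data | r = 8) = (8/10)(2/9)(7/8)(1/7) = 0.022222; P(data | r = 9) = (9/10)(1/9)(8/8)(0/7) = 0.
Weighting by the prior gives 1/4 · 0.079365 = 0.019841, 1/4 · 0.05 = 0.0125, 1/4 · 0.022222 = 0.0055556, 1/4 · 0 = 0; these sum to 0.037897.
By Bayes' rule, P(r = 7 | data) = (0.0125) / (0.037897) = 0.32984.

0.330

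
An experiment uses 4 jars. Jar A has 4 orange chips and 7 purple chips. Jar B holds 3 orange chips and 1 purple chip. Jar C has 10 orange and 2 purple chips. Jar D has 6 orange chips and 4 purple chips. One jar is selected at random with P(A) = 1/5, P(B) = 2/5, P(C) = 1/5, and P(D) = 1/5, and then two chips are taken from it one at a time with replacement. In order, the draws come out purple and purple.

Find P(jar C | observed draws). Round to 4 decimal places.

The likelihood of the observed sequence under each hypothesis: P(data | jar A) = (7/11)(7/11) = 0.40496; P(data | jar B) = (1/4)(1/4) = 0.0625; P(data | jar C) = (2/12)(2/12) = 0.027778; P(data | jar D) = (4/10)(4/10) = 0.16.
The prior-weighted likelihoods are 1/5 · 0.40496 = 0.080992, 2/5 · 0.0625 = 0.025, 1/5 · 0.027778 = 0.0055556, 1/5 · 0.16 = 0.032; summing to 0.14355.
By Bayes' rule, P(jar C | data) = (0.0055556) / (0.14355) = 0.038702.

0.0387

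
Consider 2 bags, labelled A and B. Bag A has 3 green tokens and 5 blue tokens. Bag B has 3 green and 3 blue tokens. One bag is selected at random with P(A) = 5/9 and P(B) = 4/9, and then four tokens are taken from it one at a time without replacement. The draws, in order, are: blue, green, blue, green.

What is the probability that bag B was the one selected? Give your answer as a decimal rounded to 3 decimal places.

0.528

Compute the likelihood of the observed sequence for each case: P(data | bag A) = (5/8)(3/7)(4/6)(2/5) = 1/14; P(data | bag B) = (3/6)(3/5)(2/4)(2/3) = 1/10.
Weighting by the prior gives 5/9 · 1/14 = 5/126, 4/9 · 1/10 = 2/45; with total 53/630.
Hence P(bag B | data) = (2/45) / (53/630) = 28/53.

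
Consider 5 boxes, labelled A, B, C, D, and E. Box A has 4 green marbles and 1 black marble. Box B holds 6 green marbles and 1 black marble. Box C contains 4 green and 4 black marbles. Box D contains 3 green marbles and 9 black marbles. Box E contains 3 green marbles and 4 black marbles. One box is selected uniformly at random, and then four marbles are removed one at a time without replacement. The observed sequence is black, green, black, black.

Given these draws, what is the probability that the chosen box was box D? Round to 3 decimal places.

Under each hypothesis, the probability of the observed sequence is: P(data | box A) = (1/5)(4/4)(0/3) = 0; P(data | box B) = (1/7)(6/6)(0/5) = 0; P(data | box C) = (4/8)(4/7)(3/6)(2/5) = 0.057143; P(data | box D) = (9/12)(3/11)(8/10)(7/9) = 0.12727; P(data | box E) = (4/7)(3/6)(3/5)(2/4) = 0.085714.
Multiplying each by its prior: 1/5 · 0 = 0, 1/5 · 0 = 0, 1/5 · 0.057143 = 0.011429, 1/5 · 0.12727 = 0.025455, 1/5 · 0.085714 = 0.017143; these sum to 0.054026.
Therefore the posterior P(box D | data) = (0.025455) / (0.054026) = 0.47115.

0.471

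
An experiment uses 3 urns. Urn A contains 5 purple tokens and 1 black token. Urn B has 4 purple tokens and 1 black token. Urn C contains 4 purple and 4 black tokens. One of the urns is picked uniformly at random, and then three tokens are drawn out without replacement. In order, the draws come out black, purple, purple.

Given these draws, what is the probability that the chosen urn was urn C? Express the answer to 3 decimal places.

0.280

Under each hypothesis, the probability of the observed sequence is: P(data | urn A) = (1/6)(5/5)(4/4) = 1/6; P(data | urn B) = (1/5)(4/4)(3/3) = 1/5; P(data | urn C) = (4/8)(4/7)(3/6) = 1/7.
The prior-weighted likelihoods are 1/3 · 1/6 = 1/18, 1/3 · 1/5 = 1/15, 1/3 · 1/7 = 1/21; with total 107/630.
Hence P(urn C | data) = (1/21) / (107/630) = 30/107.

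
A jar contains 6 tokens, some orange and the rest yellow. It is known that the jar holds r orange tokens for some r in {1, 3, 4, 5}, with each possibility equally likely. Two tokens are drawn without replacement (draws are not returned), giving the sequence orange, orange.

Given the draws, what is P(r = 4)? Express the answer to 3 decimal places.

0.316

Under each hypothesis, the probability of the observed sequence is: P(data | r = 1) = (1/6)(0/5) = 0; P(data | r = 3) = (3/6)(2/5) = 1/5; P(data | r = 4) = (4/6)(3/5) = 2/5; P(data | r = 5) = (5/6)(4/5) = 2/3.
Multiplying each by its prior: 1/4 · 0 = 0, 1/4 · 1/5 = 1/20, 1/4 · 2/5 = 1/10, 1/4 · 2/3 = 1/6; these sum to 19/60.
Hence P(r = 4 | data) = (1/10) / (19/60) = 6/19.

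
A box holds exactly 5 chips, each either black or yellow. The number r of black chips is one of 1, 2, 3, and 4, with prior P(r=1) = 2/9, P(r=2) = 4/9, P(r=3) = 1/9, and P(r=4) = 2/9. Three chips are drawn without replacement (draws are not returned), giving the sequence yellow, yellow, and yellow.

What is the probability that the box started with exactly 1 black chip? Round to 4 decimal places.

0.6667

The likelihood of the observed sequence under each hypothesis: P(data | r = 1) = (4/5)(3/4)(2/3) = 2/5; P(data | r = 2) = (3/5)(2/4)(1/3) = 1/10; P(data | r = 3) = (2/5)(1/4)(0/3) = 0; P(data | r = 4) = (1/5)(0/4) = 0.
The prior-weighted likelihoods are 2/9 · 2/5 = 4/45, 4/9 · 1/10 = 2/45, 1/9 · 0 = 0, 2/9 · 0 = 0; with total 2/15.
So P(r = 1 | data) = (4/45) / (2/15) = 2/3.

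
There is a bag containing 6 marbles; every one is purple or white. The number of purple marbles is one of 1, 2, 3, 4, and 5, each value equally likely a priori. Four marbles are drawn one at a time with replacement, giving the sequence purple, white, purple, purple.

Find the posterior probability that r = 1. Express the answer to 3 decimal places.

For each hypothesis, P(data | H) works out to: P(data | r = 1) = (1/6)(5/6)(1/6)(1/6) = 0.003858; P(data | r = 2) = (2/6)(4/6)(2/6)(2/6) = 0.024691; P(data | r = 3) = (3/6)(3/6)(3/6)(3/6) = 0.0625; P(data | r = 4) = (4/6)(2/6)(4/6)(4/6) = 0.098765; P(data | r = 5) = (5/6)(1/6)(5/6)(5/6) = 0.096451.
Weighting by the prior gives 1/5 · 0.003858 = 0.0007716, 1/5 · 0.024691 = 0.0049383, 1/5 · 0.0625 = 0.0125, 1/5 · 0.098765 = 0.019753, 1/5 · 0.096451 = 0.01929; with total 0.057253.
Therefore the posterior P(r = 1 | data) = (0.0007716) / (0.057253) = 0.013477.

0.013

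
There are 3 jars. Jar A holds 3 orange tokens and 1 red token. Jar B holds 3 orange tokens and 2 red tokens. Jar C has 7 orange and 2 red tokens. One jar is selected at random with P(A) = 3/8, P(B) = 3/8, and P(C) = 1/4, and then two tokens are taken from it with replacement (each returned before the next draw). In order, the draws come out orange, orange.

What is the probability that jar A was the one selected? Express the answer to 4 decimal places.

Compute the likelihood of the observed sequence for each case: P(data | jar A) = (3/4)(3/4) = 0.5625; P(data | jar B) = (3/5)(3/5) = 0.36; P(data | jar C) = (7/9)(7/9) = 0.60494.
Weighting by the prior gives 3/8 · 0.5625 = 0.21094, 3/8 · 0.36 = 0.135, 1/4 · 0.60494 = 0.15123; with total 0.49717.
By Bayes' rule, P(jar A | data) = (0.21094) / (0.49717) = 0.42427.

0.4243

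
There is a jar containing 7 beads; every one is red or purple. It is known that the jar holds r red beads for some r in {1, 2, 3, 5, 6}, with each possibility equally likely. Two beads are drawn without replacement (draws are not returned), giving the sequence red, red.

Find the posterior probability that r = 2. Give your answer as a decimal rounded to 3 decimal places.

0.034

For each hypothesis, P(data | H) works out to: P(data | r = 1) = (1/7)(0/6) = 0; P(data | r = 2) = (2/7)(1/6) = 1/21; P(data | r = 3) = (3/7)(2/6) = 1/7; P(data | r = 5) = (5/7)(4/6) = 10/21; P(data | r = 6) = (6/7)(5/6) = 5/7.
The prior-weighted likelihoods are 1/5 · 0 = 0, 1/5 · 1/21 = 1/105, 1/5 · 1/7 = 1/35, 1/5 · 10/21 = 2/21, 1/5 · 5/7 = 1/7; these sum to 29/105.
By Bayes' rule, P(r = 2 | data) = (1/105) / (29/105) = 1/29.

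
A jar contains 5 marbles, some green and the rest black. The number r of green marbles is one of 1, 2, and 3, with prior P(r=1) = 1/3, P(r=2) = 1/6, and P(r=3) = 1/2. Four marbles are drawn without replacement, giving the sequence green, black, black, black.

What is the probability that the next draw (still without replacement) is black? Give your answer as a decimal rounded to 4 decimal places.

0.8000

The likelihood of the observed sequence under each hypothesis: P(data | r = 1) = (1/5)(4/4)(3/3)(2/2) = 1/5; P(data | r = 2) = (2/5)(3/4)(2/3)(1/2) = 1/10; P(data | r = 3) = (3/5)(2/4)(1/3)(0/2) = 0.
Multiplying each by its prior: 1/3 · 1/5 = 1/15, 1/6 · 1/10 = 1/60, 1/2 · 0 = 0; with total 1/12.
Dividing through by the total gives posterior P(r = 1 | data) = 4/5, P(r = 2 | data) = 1/5, P(r = 3 | data) = 0.
Averaging over the posterior, P(black next | data) = (1)(4/5) + (0)(1/5) = 4/5.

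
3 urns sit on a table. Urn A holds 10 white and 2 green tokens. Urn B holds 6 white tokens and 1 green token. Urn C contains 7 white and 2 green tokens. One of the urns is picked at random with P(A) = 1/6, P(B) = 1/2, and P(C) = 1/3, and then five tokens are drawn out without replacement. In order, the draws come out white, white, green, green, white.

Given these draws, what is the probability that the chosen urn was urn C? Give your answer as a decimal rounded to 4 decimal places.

0.7857

Compute the likelihood of the observed sequence for each case: P(data | urn A) = (10/12)(9/11)(2/10)(1/9)(8/8) = 1/66; P(data | urn B) = (6/7)(5/6)(1/5)(0/4) = 0; P(data | urn C) = (7/9)(6/8)(2/7)(1/6)(5/5) = 1/36.
The prior-weighted likelihoods are 1/6 · 1/66 = 1/396, 1/2 · 0 = 0, 1/3 · 1/36 = 1/108; summing to 7/594.
By Bayes' rule, P(urn C | data) = (1/108) / (7/594) = 11/14.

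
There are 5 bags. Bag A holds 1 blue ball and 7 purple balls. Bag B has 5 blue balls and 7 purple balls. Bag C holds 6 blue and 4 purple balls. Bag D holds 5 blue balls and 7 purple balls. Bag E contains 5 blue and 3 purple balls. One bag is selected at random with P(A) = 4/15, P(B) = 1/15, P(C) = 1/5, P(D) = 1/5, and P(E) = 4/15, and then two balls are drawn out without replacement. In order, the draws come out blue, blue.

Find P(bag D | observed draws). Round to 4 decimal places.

For each hypothesis, P(data | H) works out to: P(data | bag A) = (1/8)(0/7) = 0; P(data | bag B) = (5/12)(4/11) = 0.15152; P(data | bag C) = (6/10)(5/9) = 0.33333; P(data | bag D) = (5/12)(4/11) = 0.15152; P(data | bag E) = (5/8)(4/7) = 0.35714.
Weighting by the prior gives 4/15 · 0 = 0, 1/15 · 0.15152 = 0.010101, 1/5 · 0.33333 = 0.066667, 1/5 · 0.15152 = 0.030303, 4/15 · 0.35714 = 0.095238; these sum to 0.20231.
So P(bag D | data) = (0.030303) / (0.20231) = 0.14979.

0.1498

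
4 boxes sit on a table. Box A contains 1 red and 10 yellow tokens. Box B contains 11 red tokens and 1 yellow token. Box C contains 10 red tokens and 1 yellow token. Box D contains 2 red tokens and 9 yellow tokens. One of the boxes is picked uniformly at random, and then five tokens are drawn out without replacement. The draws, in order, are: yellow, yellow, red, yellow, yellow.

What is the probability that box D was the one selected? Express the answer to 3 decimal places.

The likelihood of the observed sequence under each hypothesis: P(data | box A) = (10/11)(9/10)(1/9)(8/8)(7/7) = 1/11; P(data | box B) = (1/12)(0/11) = 0; P(data | box C) = (1/11)(0/10) = 0; P(data | box D) = (9/11)(8/10)(2/9)(7/8)(6/7) = 6/55.
Weighting by the prior gives 1/4 · 1/11 = 1/44, 1/4 · 0 = 0, 1/4 · 0 = 0, 1/4 · 6/55 = 3/110; these sum to 1/20.
So P(box D | data) = (3/110) / (1/20) = 6/11.

0.545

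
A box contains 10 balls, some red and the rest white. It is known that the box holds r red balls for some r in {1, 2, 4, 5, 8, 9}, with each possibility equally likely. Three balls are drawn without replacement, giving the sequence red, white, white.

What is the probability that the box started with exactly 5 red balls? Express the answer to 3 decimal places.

For each hypothesis, P(data | H) works out to: P(data | r = 1) = (1/10)(9/9)(8/8) = 1/10; P(data | r = 2) = (2/10)(8/9)(7/8) = 7/45; P(data | r = 4) = (4/10)(6/9)(5/8) = 1/6; P(data | r = 5) = (5/10)(5/9)(4/8) = 5/36; P(data | r = 8) = (8/10)(2/9)(1/8) = 1/45; P(data | r = 9) = (9/10)(1/9)(0/8) = 0.
Weighting by the prior gives 1/6 · 1/10 = 1/60, 1/6 · 7/45 = 7/270, 1/6 · 1/6 = 1/36, 1/6 · 5/36 = 5/216, 1/6 · 1/45 = 1/270, 1/6 · 0 = 0; with total 7/72.
Hence P(r = 5 | data) = (5/216) / (7/72) = 5/21.

0.238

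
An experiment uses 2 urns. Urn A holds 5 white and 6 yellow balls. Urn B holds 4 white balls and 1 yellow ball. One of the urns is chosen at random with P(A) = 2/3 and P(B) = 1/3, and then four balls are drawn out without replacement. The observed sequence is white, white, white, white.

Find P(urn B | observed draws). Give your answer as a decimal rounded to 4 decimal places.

For each hypothesis, P(data | H) works out to: P(data | urn A) = (5/11)(4/10)(3/9)(2/8) = 1/66; P(data | urn B) = (4/5)(3/4)(2/3)(1/2) = 1/5.
The prior-weighted likelihoods are 2/3 · 1/66 = 1/99, 1/3 · 1/5 = 1/15; with total 38/495.
Therefore the posterior P(urn B | data) = (1/15) / (38/495) = 33/38.

0.8684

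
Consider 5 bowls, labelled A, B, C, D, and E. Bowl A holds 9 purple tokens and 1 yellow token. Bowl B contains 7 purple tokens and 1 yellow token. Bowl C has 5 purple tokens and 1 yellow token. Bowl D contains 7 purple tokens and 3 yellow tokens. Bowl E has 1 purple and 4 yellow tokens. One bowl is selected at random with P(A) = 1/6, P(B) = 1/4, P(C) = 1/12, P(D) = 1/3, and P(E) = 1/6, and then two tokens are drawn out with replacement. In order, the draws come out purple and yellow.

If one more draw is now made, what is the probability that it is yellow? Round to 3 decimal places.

0.327

Under each hypothesis, the probability of the observed sequence is: P(data | bowl A) = (9/10)(1/10) = 0.09; P(data | bowl B) = (7/8)(1/8) = 0.10938; P(data | bowl C) = (5/6)(1/6) = 0.13889; P(data | bowl D) = (7/10)(3/10) = 0.21; P(data | bowl E) = (1/5)(4/5) = 0.16.
Multiplying each by its prior: 1/6 · 0.09 = 0.015, 1/4 · 0.10938 = 0.027344, 1/12 · 0.13889 = 0.011574, 1/3 · 0.21 = 0.07, 1/6 · 0.16 = 0.026667; summing to 0.15058.
Normalising, the posterior is P(bowl A | data) = 0.099612, P(bowl B | data) = 0.18158, P(bowl C | data) = 0.076861, P(bowl D | data) = 0.46486, P(bowl E | data) = 0.17709.
The predictive probability is P(yellow next | data) = (1/10)(0.099612) + (1/8)(0.18158) + (1/6)(0.076861) + (3/10)(0.46486) + (4/5)(0.17709) = 0.3266.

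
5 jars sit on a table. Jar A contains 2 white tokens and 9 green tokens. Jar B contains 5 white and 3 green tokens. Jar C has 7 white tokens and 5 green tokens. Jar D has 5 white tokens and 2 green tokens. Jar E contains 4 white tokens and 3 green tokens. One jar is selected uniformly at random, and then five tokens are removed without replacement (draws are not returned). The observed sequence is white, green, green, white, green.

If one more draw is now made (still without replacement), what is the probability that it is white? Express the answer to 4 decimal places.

0.7173

Compute the likelihood of the observed sequence for each case: P(data | jar A) = (2/11)(9/10)(8/9)(1/8)(7/7) = 0.018182; P(data | jar B) = (5/8)(3/7)(2/6)(4/5)(1/4) = 0.017857; P(data | jar C) = (7/12)(5/11)(4/10)(6/9)(3/8) = 0.026515; P(data | jar D) = (5/7)(2/6)(1/5)(4/4)(0/3) = 0; P(data | jar E) = (4/7)(3/6)(2/5)(3/4)(1/3) = 0.028571.
The prior-weighted likelihoods are 1/5 · 0.018182 = 0.0036364, 1/5 · 0.017857 = 0.0035714, 1/5 · 0.026515 = 0.005303, 1/5 · 0 = 0, 1/5 · 0.028571 = 0.0057143; summing to 0.018225.
Normalising, the posterior is P(jar A | data) = 0.19952, P(jar B | data) = 0.19596, P(jar C | data) = 0.29097, P(jar D | data) = 0, P(jar E | data) = 0.31354.
Averaging over the posterior, P(white next | data) = (0)(0.19952) + (1)(0.19596) + (5/7)(0.29097) + (1)(0.31354) = 0.71734.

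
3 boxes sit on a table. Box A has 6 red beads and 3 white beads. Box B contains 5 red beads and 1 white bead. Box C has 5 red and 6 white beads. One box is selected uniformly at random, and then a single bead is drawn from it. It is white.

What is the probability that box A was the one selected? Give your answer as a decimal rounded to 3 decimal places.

0.319

Compute the likelihood of this draw for each case: P(data | box A) = (3/9) = 1/3; P(data | box B) = (1/6) = 1/6; P(data | box C) = (6/11) = 6/11.
Multiplying each by its prior: 1/3 · 1/3 = 1/9, 1/3 · 1/6 = 1/18, 1/3 · 6/11 = 2/11; summing to 23/66.
So P(box A | data) = (1/9) / (23/66) = 22/69.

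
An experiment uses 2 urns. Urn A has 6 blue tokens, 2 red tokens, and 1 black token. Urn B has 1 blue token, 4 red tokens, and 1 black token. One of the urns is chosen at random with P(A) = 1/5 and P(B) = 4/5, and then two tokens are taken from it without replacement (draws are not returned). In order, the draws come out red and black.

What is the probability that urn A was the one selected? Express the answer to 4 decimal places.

The likelihood of the observed sequence under each hypothesis: P(data | urn A) = (2/9)(1/8) = 1/36; P(data | urn B) = (4/6)(1/5) = 2/15.
Multiplying each by its prior: 1/5 · 1/36 = 1/180, 4/5 · 2/15 = 8/75; these sum to 101/900.
Hence P(urn A | data) = (1/180) / (101/900) = 5/101.

0.0495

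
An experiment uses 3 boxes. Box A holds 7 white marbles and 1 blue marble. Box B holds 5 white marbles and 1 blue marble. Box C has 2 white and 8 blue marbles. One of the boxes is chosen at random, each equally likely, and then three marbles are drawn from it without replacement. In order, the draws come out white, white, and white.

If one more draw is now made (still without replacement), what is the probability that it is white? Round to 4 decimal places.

For each hypothesis, P(data | H) works out to: P(data | box A) = (7/8)(6/7)(5/6) = 5/8; P(data | box B) = (5/6)(4/5)(3/4) = 1/2; P(data | box C) = (2/10)(1/9)(0/8) = 0.
Weighting by the prior gives 1/3 · 5/8 = 5/24, 1/3 · 1/2 = 1/6, 1/3 · 0 = 0; with total 3/8.
Dividing through by the total gives posterior P(box A | data) = 5/9, P(box B | data) = 4/9, P(box C | data) = 0.
So P(white next | data) = Σ P(white next | H) P(H | data) = (4/5)(5/9) + (2/3)(4/9) = 20/27.

0.7407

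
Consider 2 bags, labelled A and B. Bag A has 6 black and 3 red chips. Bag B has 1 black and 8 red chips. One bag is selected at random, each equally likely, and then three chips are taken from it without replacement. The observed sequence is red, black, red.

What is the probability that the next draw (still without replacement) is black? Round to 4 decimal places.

For each hypothesis, P(data | H) works out to: P(data | bag A) = (3/9)(6/8)(2/7) = 1/14; P(data | bag B) = (8/9)(1/8)(7/7) = 1/9.
Multiplying each by its prior: 1/2 · 1/14 = 1/28, 1/2 · 1/9 = 1/18; these sum to 23/252.
Normalising, the posterior is P(bag A | data) = 9/23, P(bag B | data) = 14/23.
So P(black next | data) = Σ P(black next | H) P(H | data) = (5/6)(9/23) + (0)(14/23) = 15/46.

0.3261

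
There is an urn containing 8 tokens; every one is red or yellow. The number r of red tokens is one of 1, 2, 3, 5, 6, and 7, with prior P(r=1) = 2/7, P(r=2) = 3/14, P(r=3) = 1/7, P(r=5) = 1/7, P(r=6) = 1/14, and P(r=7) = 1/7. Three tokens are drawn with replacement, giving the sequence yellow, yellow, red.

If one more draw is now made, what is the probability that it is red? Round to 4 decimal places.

0.3207

For each hypothesis, P(data | H) works out to: P(data | r = 1) = (7/8)(7/8)(1/8) = 0.095703; P(data | r = 2) = (6/8)(6/8)(2/8) = 0.14062; P(data | r = 3) = (5/8)(5/8)(3/8) = 0.14648; P(data | r = 5) = (3/8)(3/8)(5/8) = 0.087891; P(data | r = 6) = (2/8)(2/8)(6/8) = 0.046875; P(data | r = 7) = (1/8)(1/8)(7/8) = 0.013672.
Multiplying each by its prior: 2/7 · 0.095703 = 0.027344, 3/14 · 0.14062 = 0.030134, 1/7 · 0.14648 = 0.020926, 1/7 · 0.087891 = 0.012556, 1/14 · 0.046875 = 0.0033482, 1/7 · 0.013672 = 0.0019531; these sum to 0.096261.
Normalising, the posterior is P(r = 1 | data) = 0.28406, P(r = 2 | data) = 0.31304, P(r = 3 | data) = 0.21739, P(r = 5 | data) = 0.13043, P(r = 6 | data) = 0.034783, P(r = 7 | data) = 0.02029.
Averaging over the posterior, P(red next | data) = (1/8)(0.28406) + (1/4)(0.31304) + (3/8)(0.21739) + (5/8)(0.13043) + (3/4)(0.034783) + (7/8)(0.02029) = 0.32065.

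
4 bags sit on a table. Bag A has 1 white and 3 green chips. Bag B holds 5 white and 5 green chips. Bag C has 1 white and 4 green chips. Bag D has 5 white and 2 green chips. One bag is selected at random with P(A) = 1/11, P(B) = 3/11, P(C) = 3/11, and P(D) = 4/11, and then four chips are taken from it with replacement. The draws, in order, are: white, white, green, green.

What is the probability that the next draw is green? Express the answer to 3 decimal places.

0.492

Under each hypothesis, the probability of the observed sequence is: P(data | bag A) = (1/4)(1/4)(3/4)(3/4) = 0.035156; P(data | bag B) = (5/10)(5/10)(5/10)(5/10) = 0.0625; P(data | bag C) = (1/5)(1/5)(4/5)(4/5) = 0.0256; P(data | bag D) = (5/7)(5/7)(2/7)(2/7) = 0.041649.
The prior-weighted likelihoods are 1/11 · 0.035156 = 0.003196, 3/11 · 0.0625 = 0.017045, 3/11 · 0.0256 = 0.0069818, 4/11 · 0.041649 = 0.015145; summing to 0.042369.
Dividing through by the total gives posterior P(bag A | data) = 0.075434, P(bag B | data) = 0.40231, P(bag C | data) = 0.16479, P(bag D | data) = 0.35746.
Averaging over the posterior, P(green next | data) = (3/4)(0.075434) + (1/2)(0.40231) + (4/5)(0.16479) + (2/7)(0.35746) = 0.4917.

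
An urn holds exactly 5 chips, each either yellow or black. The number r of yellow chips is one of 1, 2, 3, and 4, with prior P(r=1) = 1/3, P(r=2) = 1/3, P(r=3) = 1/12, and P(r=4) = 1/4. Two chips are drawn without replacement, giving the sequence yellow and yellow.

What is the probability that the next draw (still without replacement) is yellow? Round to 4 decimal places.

0.5200

The likelihood of the observed sequence under each hypothesis: P(data | r = 1) = (1/5)(0/4) = 0; P(data | r = 2) = (2/5)(1/4) = 1/10; P(data | r = 3) = (3/5)(2/4) = 3/10; P(data | r = 4) = (4/5)(3/4) = 3/5.
The prior-weighted likelihoods are 1/3 · 0 = 0, 1/3 · 1/10 = 1/30, 1/12 · 3/10 = 1/40, 1/4 · 3/5 = 3/20; these sum to 5/24.
Normalising, the posterior is P(r = 1 | data) = 0, P(r = 2 | data) = 4/25, P(r = 3 | data) = 3/25, P(r = 4 | data) = 18/25.
The predictive probability is P(yellow next | data) = (0)(4/25) + (1/3)(3/25) + (2/3)(18/25) = 13/25.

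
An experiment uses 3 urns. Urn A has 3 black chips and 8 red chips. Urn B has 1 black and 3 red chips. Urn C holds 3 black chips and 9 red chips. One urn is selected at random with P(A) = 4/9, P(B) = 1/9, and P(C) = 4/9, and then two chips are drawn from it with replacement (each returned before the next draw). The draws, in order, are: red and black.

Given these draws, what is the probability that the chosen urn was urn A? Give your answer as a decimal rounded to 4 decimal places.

The likelihood of the observed sequence under each hypothesis: P(data | urn A) = (8/11)(3/11) = 0.19835; P(data | urn B) = (3/4)(1/4) = 0.1875; P(data | urn C) = (9/12)(3/12) = 0.1875.
The prior-weighted likelihoods are 4/9 · 0.19835 = 0.088154, 1/9 · 0.1875 = 0.020833, 4/9 · 0.1875 = 0.083333; summing to 0.19232.
By Bayes' rule, P(urn A | data) = (0.088154) / (0.19232) = 0.45837.

0.4584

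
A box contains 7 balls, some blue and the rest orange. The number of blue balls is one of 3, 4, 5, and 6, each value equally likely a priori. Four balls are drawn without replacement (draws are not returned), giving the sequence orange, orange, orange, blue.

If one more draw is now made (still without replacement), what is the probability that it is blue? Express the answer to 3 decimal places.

0.750

Compute the likelihood of the observed sequence for each case: P(data | r = 3) = (4/7)(3/6)(2/5)(3/4) = 3/35; P(data | r = 4) = (3/7)(2/6)(1/5)(4/4) = 1/35; P(data | r = 5) = (2/7)(1/6)(0/5) = 0; P(data | r = 6) = (1/7)(0/6) = 0.
The prior-weighted likelihoods are 1/4 · 3/35 = 3/140, 1/4 · 1/35 = 1/140, 1/4 · 0 = 0, 1/4 · 0 = 0; these sum to 1/35.
Dividing through by the total gives posterior P(r = 3 | data) = 3/4, P(r = 4 | data) = 1/4, P(r = 5 | data) = 0, P(r = 6 | data) = 0.
Averaging over the posterior, P(blue next | data) = (2/3)(3/4) + (1)(1/4) = 3/4.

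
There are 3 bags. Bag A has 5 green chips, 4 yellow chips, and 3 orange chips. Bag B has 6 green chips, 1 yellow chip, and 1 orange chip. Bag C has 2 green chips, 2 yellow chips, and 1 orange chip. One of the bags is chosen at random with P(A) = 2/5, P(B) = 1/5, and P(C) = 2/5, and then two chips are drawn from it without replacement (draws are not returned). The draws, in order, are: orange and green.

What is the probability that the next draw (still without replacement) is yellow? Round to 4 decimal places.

0.4530

Under each hypothesis, the probability of the observed sequence is: P(data | bag A) = (3/12)(5/11) = 0.11364; P(data | bag B) = (1/8)(6/7) = 0.10714; P(data | bag C) = (1/5)(2/4) = 0.1.
Multiplying each by its prior: 2/5 · 0.11364 = 0.045455, 1/5 · 0.10714 = 0.021429, 2/5 · 0.1 = 0.04; summing to 0.10688.
The posterior is then P(bag A | data) = 0.42527, P(bag B | data) = 0.20049, P(bag C | data) = 0.37424.
The predictive probability is P(yellow next | data) = (2/5)(0.42527) + (1/6)(0.20049) + (2/3)(0.37424) = 0.45302.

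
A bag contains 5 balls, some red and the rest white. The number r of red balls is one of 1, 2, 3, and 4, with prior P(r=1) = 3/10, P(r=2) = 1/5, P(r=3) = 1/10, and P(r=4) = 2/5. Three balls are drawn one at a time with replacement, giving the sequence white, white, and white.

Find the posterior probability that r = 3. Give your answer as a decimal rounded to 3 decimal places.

0.031

For each hypothesis, P(data | H) works out to: P(data | r = 1) = (4/5)(4/5)(4/5) = 64/125; P(data | r = 2) = (3/5)(3/5)(3/5) = 27/125; P(data | r = 3) = (2/5)(2/5)(2/5) = 8/125; P(data | r = 4) = (1/5)(1/5)(1/5) = 1/125.
Multiplying each by its prior: 3/10 · 64/125 = 96/625, 1/5 · 27/125 = 27/625, 1/10 · 8/125 = 4/625, 2/5 · 1/125 = 2/625; summing to 129/625.
Therefore the posterior P(r = 3 | data) = (4/625) / (129/625) = 4/129.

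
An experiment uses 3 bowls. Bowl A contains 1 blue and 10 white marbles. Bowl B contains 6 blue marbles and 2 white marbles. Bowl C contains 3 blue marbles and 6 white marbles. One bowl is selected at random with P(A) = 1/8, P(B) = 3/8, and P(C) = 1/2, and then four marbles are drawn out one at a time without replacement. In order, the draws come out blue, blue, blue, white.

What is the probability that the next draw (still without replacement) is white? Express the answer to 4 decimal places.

For each hypothesis, P(data | H) works out to: P(data | bowl A) = (1/11)(0/10) = 0; P(data | bowl B) = (6/8)(5/7)(4/6)(2/5) = 1/7; P(data | bowl C) = (3/9)(2/8)(1/7)(6/6) = 1/84.
Multiplying each by its prior: 1/8 · 0 = 0, 3/8 · 1/7 = 3/56, 1/2 · 1/84 = 1/168; these sum to 5/84.
Normalising, the posterior is P(bowl A | data) = 0, P(bowl B | data) = 9/10, P(bowl C | data) = 1/10.
So P(white next | data) = Σ P(white next | H) P(H | data) = (1/4)(9/10) + (1)(1/10) = 13/40.

0.3250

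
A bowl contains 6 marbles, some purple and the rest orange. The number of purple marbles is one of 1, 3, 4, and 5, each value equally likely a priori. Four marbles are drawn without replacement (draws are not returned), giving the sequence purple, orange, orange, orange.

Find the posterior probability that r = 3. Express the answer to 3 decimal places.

0.231

The likelihood of the observed sequence under each hypothesis: P(data | r = 1) = (1/6)(5/5)(4/4)(3/3) = 1/6; P(data | r = 3) = (3/6)(3/5)(2/4)(1/3) = 1/20; P(data | r = 4) = (4/6)(2/5)(1/4)(0/3) = 0; P(data | r = 5) = (5/6)(1/5)(0/4) = 0.
Weighting by the prior gives 1/4 · 1/6 = 1/24, 1/4 · 1/20 = 1/80, 1/4 · 0 = 0, 1/4 · 0 = 0; these sum to 13/240.
Therefore the posterior P(r = 3 | data) = (1/80) / (13/240) = 3/13.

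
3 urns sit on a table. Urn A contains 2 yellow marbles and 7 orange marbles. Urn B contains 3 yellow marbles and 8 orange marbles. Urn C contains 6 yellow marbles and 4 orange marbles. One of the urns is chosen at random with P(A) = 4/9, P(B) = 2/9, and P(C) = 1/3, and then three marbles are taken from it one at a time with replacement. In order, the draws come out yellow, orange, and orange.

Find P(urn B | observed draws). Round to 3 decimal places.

The likelihood of the observed sequence under each hypothesis: P(data | urn A) = (2/9)(7/9)(7/9) = 0.13443; P(data | urn B) = (3/11)(8/11)(8/11) = 0.14425; P(data | urn C) = (6/10)(4/10)(4/10) = 0.096.
Multiplying each by its prior: 4/9 · 0.13443 = 0.059747, 2/9 · 0.14425 = 0.032056, 1/3 · 0.096 = 0.032; these sum to 0.1238.
By Bayes' rule, P(urn B | data) = (0.032056) / (0.1238) = 0.25893.

0.259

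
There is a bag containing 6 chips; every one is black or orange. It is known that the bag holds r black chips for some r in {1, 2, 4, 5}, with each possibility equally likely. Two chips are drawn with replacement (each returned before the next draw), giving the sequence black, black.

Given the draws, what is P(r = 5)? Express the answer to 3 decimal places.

The likelihood of the observed sequence under each hypothesis: P(data | r = 1) = (1/6)(1/6) = 1/36; P(data | r = 2) = (2/6)(2/6) = 1/9; P(data | r = 4) = (4/6)(4/6) = 4/9; P(data | r = 5) = (5/6)(5/6) = 25/36.
Weighting by the prior gives 1/4 · 1/36 = 1/144, 1/4 · 1/9 = 1/36, 1/4 · 4/9 = 1/9, 1/4 · 25/36 = 25/144; with total 23/72.
Hence P(r = 5 | data) = (25/144) / (23/72) = 25/46.

0.543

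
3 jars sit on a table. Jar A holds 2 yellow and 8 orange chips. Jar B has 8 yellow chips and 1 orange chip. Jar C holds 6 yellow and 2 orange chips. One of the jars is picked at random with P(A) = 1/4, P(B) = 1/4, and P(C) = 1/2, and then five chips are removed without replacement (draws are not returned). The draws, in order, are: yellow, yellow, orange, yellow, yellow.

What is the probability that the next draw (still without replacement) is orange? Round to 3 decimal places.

0.220

For each hypothesis, P(data | H) works out to: P(data | jar A) = (2/10)(1/9)(8/8)(0/7) = 0; P(data | jar B) = (8/9)(7/8)(1/7)(6/6)(5/5) = 1/9; P(data | jar C) = (6/8)(5/7)(2/6)(4/5)(3/4) = 3/28.
Multiplying each by its prior: 1/4 · 0 = 0, 1/4 · 1/9 = 1/36, 1/2 · 3/28 = 3/56; with total 41/504.
Normalising, the posterior is P(jar A | data) = 0, P(jar B | data) = 14/41, P(jar C | data) = 27/41.
The predictive probability is P(orange next | data) = (0)(14/41) + (1/3)(27/41) = 9/41.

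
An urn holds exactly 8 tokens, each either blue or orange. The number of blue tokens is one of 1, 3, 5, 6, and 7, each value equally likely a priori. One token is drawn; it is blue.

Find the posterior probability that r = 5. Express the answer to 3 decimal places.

The likelihood of this draw under each hypothesis: P(data | r = 1) = (1/8) = 1/8; P(data | r = 3) = (3/8) = 3/8; P(data | r = 5) = (5/8) = 5/8; P(data | r = 6) = (6/8) = 3/4; P(data | r = 7) = (7/8) = 7/8.
Weighting by the prior gives 1/5 · 1/8 = 1/40, 1/5 · 3/8 = 3/40, 1/5 · 5/8 = 1/8, 1/5 · 3/4 = 3/20, 1/5 · 7/8 = 7/40; these sum to 11/20.
Hence P(r = 5 | data) = (1/8) / (11/20) = 5/22.

0.227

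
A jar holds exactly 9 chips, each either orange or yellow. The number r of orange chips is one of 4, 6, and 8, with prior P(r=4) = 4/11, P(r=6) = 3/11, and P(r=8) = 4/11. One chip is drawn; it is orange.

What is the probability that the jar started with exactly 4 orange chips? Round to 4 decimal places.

0.2424

Compute the likelihood of this draw for each case: P(data | r = 4) = (4/9) = 4/9; P(data | r = 6) = (6/9) = 2/3; P(data | r = 8) = (8/9) = 8/9.
The prior-weighted likelihoods are 4/11 · 4/9 = 16/99, 3/11 · 2/3 = 2/11, 4/11 · 8/9 = 32/99; summing to 2/3.
Hence P(r = 4 | data) = (16/99) / (2/3) = 8/33.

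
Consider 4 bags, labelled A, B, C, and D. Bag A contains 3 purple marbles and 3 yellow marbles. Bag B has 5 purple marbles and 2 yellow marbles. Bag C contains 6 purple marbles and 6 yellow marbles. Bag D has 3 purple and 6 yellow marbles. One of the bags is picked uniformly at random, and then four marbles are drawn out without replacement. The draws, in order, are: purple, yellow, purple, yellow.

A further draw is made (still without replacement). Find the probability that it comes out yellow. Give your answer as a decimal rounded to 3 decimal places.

The likelihood of the observed sequence under each hypothesis: P(data | bag A) = (3/6)(3/5)(2/4)(2/3) = 0.1; P(data | bag B) = (5/7)(2/6)(4/5)(1/4) = 0.047619; P(data | bag C) = (6/12)(6/11)(5/10)(5/9) = 0.075758; P(data | bag D) = (3/9)(6/8)(2/7)(5/6) = 0.059524.
The prior-weighted likelihoods are 1/4 · 0.1 = 0.025, 1/4 · 0.047619 = 0.011905, 1/4 · 0.075758 = 0.018939, 1/4 · 0.059524 = 0.014881; summing to 0.070725.
Normalising, the posterior is P(bag A | data) = 0.35348, P(bag B | data) = 0.16832, P(bag C | data) = 0.26779, P(bag D | data) = 0.21041.
So P(yellow next | data) = Σ P(yellow next | H) P(H | data) = (1/2)(0.35348) + (0)(0.16832) + (1/2)(0.26779) + (4/5)(0.21041) = 0.47896.

0.479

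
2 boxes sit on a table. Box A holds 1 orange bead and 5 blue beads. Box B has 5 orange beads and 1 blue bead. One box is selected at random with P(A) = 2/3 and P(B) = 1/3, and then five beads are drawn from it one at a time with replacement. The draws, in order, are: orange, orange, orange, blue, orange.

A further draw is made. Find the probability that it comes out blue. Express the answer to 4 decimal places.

0.1772

For each hypothesis, P(data | H) works out to: P(data | box A) = (1/6)(1/6)(1/6)(5/6)(1/6) = 0.000643; P(data | box B) = (5/6)(5/6)(5/6)(1/6)(5/6) = 0.080376.
Weighting by the prior gives 2/3 · 0.000643 = 0.00042867, 1/3 · 0.080376 = 0.026792; with total 0.027221.
The posterior is then P(box A | data) = 0.015748, P(box B | data) = 0.98425.
So P(blue next | data) = Σ P(blue next | H) P(H | data) = (5/6)(0.015748) + (1/6)(0.98425) = 0.17717.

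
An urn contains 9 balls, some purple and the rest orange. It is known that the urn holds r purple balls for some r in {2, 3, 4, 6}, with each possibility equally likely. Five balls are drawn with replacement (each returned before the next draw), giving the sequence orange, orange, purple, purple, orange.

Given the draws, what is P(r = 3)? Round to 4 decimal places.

0.3092

Under each hypothesis, the probability of the observed sequence is: P(data | r = 2) = (7/9)(7/9)(2/9)(2/9)(7/9) = 0.023235; P(data | r = 3) = (6/9)(6/9)(3/9)(3/9)(6/9) = 0.032922; P(data | r = 4) = (5/9)(5/9)(4/9)(4/9)(5/9) = 0.03387; P(data | r = 6) = (3/9)(3/9)(6/9)(6/9)(3/9) = 0.016461.
Weighting by the prior gives 1/4 · 0.023235 = 0.0058087, 1/4 · 0.032922 = 0.0082305, 1/4 · 0.03387 = 0.0084675, 1/4 · 0.016461 = 0.0041152; summing to 0.026622.
By Bayes' rule, P(r = 3 | data) = (0.0082305) / (0.026622) = 0.30916.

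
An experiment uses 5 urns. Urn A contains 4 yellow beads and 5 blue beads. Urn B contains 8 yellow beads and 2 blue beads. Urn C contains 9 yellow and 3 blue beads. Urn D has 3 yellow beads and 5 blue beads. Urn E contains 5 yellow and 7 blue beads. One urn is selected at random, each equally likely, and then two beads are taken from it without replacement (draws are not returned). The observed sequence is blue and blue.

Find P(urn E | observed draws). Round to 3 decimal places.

0.312

The likelihood of the observed sequence under each hypothesis: P(data | urn A) = (5/9)(4/8) = 0.27778; P(data | urn B) = (2/10)(1/9) = 0.022222; P(data | urn C) = (3/12)(2/11) = 0.045455; P(data | urn D) = (5/8)(4/7) = 0.35714; P(data | urn E) = (7/12)(6/11) = 0.31818.
Weighting by the prior gives 1/5 · 0.27778 = 0.055556, 1/5 · 0.022222 = 0.0044444, 1/5 · 0.045455 = 0.0090909, 1/5 · 0.35714 = 0.071429, 1/5 · 0.31818 = 0.063636; these sum to 0.20416.
Therefore the posterior P(urn E | data) = (0.063636) / (0.20416) = 0.3117.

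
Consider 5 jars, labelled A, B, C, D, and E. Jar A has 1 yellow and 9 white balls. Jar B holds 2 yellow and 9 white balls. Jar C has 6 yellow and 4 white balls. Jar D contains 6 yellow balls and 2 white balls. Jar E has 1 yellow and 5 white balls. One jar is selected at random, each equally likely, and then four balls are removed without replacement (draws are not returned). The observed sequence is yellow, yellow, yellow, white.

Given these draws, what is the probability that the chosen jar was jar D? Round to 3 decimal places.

0.600

For each hypothesis, P(data | H) works out to: P(data | jar A) = (1/10)(0/9) = 0; P(data | jar B) = (2/11)(1/10)(0/9) = 0; P(data | jar C) = (6/10)(5/9)(4/8)(4/7) = 2/21; P(data | jar D) = (6/8)(5/7)(4/6)(2/5) = 1/7; P(data | jar E) = (1/6)(0/5) = 0.
Multiplying each by its prior: 1/5 · 0 = 0, 1/5 · 0 = 0, 1/5 · 2/21 = 2/105, 1/5 · 1/7 = 1/35, 1/5 · 0 = 0; summing to 1/21.
Hence P(jar D | data) = (1/35) / (1/21) = 3/5.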